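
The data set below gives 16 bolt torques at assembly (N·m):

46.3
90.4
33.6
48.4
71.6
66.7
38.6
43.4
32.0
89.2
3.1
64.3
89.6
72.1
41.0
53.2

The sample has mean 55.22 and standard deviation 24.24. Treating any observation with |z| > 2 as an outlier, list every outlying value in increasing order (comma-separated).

Cutoffs at x̄ ± 2s: 55.22 ± 2·24.24 = [6.74, 103.70].
3.1: z = -2.15, |z| > 2 → outlier.
Every other value lies within [6.74, 103.70].

3.1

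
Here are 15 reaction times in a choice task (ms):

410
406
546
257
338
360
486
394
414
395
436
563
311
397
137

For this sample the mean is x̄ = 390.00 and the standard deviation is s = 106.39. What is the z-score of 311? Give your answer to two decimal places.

z = (311 − 390.00) / 106.39 = -0.74.

-0.74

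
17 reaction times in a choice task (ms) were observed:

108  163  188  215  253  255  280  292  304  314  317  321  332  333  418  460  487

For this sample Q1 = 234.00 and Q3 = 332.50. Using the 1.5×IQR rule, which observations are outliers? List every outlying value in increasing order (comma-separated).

487

IQR = Q3 − Q1 = 332.50 − 234.00 = 98.50.
Lower fence = Q1 − 1.5·IQR = 234.00 − 147.75 = 86.25.
Upper fence = Q3 + 1.5·IQR = 332.50 + 147.75 = 480.25.
487 > 480.25 → outlier.
All remaining values lie within [86.25, 480.25].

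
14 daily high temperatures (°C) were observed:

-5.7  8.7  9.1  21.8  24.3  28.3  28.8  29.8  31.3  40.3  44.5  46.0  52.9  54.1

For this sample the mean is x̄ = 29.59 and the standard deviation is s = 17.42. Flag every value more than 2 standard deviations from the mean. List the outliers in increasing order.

Cutoffs at x̄ ± 2s: 29.59 ± 2·17.42 = [-5.25, 64.43].
-5.7: z = -2.03, |z| > 2 → outlier.
Every other value lies within [-5.25, 64.43].

-5.7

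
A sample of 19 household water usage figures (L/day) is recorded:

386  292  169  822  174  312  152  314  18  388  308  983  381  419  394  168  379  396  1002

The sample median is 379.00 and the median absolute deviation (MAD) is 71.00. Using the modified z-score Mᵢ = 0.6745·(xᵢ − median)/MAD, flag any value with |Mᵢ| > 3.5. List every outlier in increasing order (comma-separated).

822, 983, 1002

|Mᵢ| > 3.5 ⇔ |xᵢ − 379.00| > 3.5·71.00/0.6745 = 368.42.
So outliers lie outside [10.58, 747.42].
822: M = 4.21 → outlier.
983: M = 5.74 → outlier.
1002: M = 5.92 → outlier.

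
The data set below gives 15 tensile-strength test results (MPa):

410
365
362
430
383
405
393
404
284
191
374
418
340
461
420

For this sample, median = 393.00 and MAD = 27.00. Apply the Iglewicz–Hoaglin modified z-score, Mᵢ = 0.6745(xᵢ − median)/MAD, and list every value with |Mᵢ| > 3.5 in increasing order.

191

|Mᵢ| > 3.5 ⇔ |xᵢ − 393.00| > 3.5·27.00/0.6745 = 140.10.
So outliers lie outside [252.90, 533.10].
191: M = -5.05 → outlier.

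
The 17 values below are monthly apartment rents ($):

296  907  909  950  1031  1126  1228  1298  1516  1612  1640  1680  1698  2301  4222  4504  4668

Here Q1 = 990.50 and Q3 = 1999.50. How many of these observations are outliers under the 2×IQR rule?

IQR = 1009.00; fences at 990.50 − 2018.00 = -1027.50 and 1999.50 + 2018.00 = 4017.50.
Outside the cutoffs: 4222, 4504, 4668.

3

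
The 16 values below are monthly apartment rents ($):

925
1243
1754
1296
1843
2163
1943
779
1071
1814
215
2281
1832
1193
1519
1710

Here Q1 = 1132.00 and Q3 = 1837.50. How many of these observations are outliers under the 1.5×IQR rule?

0

IQR = 705.50; fences at 1132.00 − 1058.25 = 73.75 and 1837.50 + 1058.25 = 2895.75.
Every value lies within the cutoffs.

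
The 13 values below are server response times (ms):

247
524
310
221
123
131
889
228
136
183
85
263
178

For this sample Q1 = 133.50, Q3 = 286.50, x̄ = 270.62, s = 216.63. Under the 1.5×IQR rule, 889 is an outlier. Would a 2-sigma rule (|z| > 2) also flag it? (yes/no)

z = (889 − 270.62) / 216.63 = 2.85.
|z| = 2.85 > 2.

yes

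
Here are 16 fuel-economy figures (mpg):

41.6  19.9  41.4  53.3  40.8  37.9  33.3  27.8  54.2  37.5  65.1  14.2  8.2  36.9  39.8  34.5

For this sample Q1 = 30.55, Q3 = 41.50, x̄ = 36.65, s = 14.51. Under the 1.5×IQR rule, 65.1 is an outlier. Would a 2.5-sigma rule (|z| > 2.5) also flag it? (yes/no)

z = (65.1 − 36.65) / 14.51 = 1.96.
|z| = 1.96 ≤ 2.5.

no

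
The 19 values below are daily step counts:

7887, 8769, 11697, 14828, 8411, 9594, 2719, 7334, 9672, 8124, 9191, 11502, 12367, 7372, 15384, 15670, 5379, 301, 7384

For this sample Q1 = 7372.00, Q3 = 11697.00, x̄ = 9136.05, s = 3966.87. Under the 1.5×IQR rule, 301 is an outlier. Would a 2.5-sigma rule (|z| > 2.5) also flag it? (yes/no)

z = (301 − 9136.05) / 3966.87 = -2.23.
|z| = 2.23 ≤ 2.5.

no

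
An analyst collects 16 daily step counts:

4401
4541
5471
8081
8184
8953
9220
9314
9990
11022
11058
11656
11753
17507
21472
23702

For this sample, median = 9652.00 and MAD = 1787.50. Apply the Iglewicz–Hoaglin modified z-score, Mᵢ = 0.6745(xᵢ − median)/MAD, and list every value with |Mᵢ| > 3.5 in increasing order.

21472, 23702

|Mᵢ| > 3.5 ⇔ |xᵢ − 9652.00| > 3.5·1787.50/0.6745 = 9275.39.
So outliers lie outside [376.61, 18927.39].
21472: M = 4.46 → outlier.
23702: M = 5.30 → outlier.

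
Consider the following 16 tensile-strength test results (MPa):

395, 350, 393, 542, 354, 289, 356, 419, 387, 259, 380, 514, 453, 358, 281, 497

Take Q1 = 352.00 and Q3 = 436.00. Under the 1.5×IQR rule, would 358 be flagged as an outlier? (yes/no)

IQR = Q3 − Q1 = 436.00 − 352.00 = 84.00.
Lower fence = Q1 − 1.5·IQR = 352.00 − 126.00 = 226.00.
Upper fence = Q3 + 1.5·IQR = 436.00 + 126.00 = 562.00.
358 lies within [226.00, 562.00].

no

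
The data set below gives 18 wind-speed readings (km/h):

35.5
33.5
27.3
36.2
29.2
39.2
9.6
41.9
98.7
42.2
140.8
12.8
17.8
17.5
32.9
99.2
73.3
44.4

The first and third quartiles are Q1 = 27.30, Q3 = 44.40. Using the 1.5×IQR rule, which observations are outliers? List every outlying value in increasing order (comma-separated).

73.3, 98.7, 99.2, 140.8

IQR = Q3 − Q1 = 44.40 − 27.30 = 17.10.
Lower fence = Q1 − 1.5·IQR = 27.30 − 25.65 = 1.65.
Upper fence = Q3 + 1.5·IQR = 44.40 + 25.65 = 70.05.
73.3 > 70.05 → outlier.
98.7 > 70.05 → outlier.
99.2 > 70.05 → outlier.
140.8 > 70.05 → outlier.
All remaining values lie within [1.65, 70.05].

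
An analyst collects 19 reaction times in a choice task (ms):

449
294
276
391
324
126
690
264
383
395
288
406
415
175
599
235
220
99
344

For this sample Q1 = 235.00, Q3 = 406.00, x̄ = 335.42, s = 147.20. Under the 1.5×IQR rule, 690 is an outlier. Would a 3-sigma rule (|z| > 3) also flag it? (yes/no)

no

z = (690 − 335.42) / 147.20 = 2.41.
|z| = 2.41 ≤ 3.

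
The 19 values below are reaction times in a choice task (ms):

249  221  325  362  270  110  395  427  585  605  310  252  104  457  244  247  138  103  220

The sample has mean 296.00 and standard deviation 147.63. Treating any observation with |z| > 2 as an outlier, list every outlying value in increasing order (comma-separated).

605

Cutoffs at x̄ ± 2s: 296.00 ± 2·147.63 = [0.74, 591.26].
605: z = 2.09, |z| > 2 → outlier.
Every other value lies within [0.74, 591.26].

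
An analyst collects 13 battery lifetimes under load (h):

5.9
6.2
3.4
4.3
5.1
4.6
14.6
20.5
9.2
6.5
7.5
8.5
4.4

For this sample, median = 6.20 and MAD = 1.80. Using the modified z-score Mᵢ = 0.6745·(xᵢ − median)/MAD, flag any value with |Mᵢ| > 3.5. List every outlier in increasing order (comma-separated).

|Mᵢ| > 3.5 ⇔ |xᵢ − 6.20| > 3.5·1.80/0.6745 = 9.34.
So outliers lie outside [-3.14, 15.54].
20.5: M = 5.36 → outlier.

20.5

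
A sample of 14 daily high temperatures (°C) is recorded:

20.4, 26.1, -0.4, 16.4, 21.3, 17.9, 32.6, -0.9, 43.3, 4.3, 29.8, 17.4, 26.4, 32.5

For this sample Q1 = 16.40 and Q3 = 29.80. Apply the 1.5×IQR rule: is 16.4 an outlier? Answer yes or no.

no

IQR = Q3 − Q1 = 29.80 − 16.40 = 13.40.
Lower fence = Q1 − 1.5·IQR = 16.40 − 20.10 = -3.70.
Upper fence = Q3 + 1.5·IQR = 29.80 + 20.10 = 49.90.
16.4 lies within [-3.70, 49.90].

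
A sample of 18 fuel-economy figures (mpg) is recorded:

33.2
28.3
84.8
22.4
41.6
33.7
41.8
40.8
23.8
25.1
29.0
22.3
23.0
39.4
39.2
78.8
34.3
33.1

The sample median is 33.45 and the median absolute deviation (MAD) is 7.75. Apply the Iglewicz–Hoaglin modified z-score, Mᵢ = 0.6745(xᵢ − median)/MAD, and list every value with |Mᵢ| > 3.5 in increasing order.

|Mᵢ| > 3.5 ⇔ |xᵢ − 33.45| > 3.5·7.75/0.6745 = 40.21.
So outliers lie outside [-6.76, 73.66].
78.8: M = 3.95 → outlier.
84.8: M = 4.47 → outlier.

78.8, 84.8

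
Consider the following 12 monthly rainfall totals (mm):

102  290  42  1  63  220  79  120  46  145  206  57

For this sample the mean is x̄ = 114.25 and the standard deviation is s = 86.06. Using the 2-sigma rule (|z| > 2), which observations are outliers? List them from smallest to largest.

Cutoffs at x̄ ± 2s: 114.25 ± 2·86.06 = [-57.87, 286.37].
290: z = 2.04, |z| > 2 → outlier.
Every other value lies within [-57.87, 286.37].

290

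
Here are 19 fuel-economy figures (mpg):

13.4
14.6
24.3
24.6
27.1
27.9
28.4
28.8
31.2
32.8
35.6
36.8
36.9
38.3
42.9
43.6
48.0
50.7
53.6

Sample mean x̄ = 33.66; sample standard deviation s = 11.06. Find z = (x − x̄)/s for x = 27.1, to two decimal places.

-0.59

z = (27.1 − 33.66) / 11.06 = -0.59.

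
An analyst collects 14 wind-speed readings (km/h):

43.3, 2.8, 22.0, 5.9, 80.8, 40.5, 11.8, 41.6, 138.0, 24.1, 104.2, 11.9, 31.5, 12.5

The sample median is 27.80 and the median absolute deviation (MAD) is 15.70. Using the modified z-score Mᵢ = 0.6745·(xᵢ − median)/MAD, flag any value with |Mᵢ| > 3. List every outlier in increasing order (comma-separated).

|Mᵢ| > 3 ⇔ |xᵢ − 27.80| > 3·15.70/0.6745 = 69.83.
So outliers lie outside [-42.03, 97.63].
104.2: M = 3.28 → outlier.
138.0: M = 4.73 → outlier.

104.2, 138.0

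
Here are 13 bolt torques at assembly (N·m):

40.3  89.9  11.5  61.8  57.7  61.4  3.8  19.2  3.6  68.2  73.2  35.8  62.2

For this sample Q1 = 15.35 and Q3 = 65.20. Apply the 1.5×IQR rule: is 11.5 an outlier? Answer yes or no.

IQR = Q3 − Q1 = 65.20 − 15.35 = 49.85.
Lower fence = Q1 − 1.5·IQR = 15.35 − 74.775 = -59.425.
Upper fence = Q3 + 1.5·IQR = 65.20 + 74.775 = 139.975.
11.5 lies within [-59.425, 139.975].

no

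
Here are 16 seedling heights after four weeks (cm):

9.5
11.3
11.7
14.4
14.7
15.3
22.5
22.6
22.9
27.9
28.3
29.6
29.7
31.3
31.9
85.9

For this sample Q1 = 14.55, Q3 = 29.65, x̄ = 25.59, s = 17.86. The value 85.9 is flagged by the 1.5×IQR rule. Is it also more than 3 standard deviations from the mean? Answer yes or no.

z = (85.9 − 25.59) / 17.86 = 3.38.
|z| = 3.38 > 3.

yes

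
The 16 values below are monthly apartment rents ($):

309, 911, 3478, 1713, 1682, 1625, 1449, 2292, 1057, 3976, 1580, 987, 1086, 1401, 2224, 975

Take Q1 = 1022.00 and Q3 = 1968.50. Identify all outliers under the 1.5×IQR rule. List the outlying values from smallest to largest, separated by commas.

IQR = Q3 − Q1 = 1968.50 − 1022.00 = 946.50.
Lower fence = Q1 − 1.5·IQR = 1022.00 − 1419.75 = -397.75.
Upper fence = Q3 + 1.5·IQR = 1968.50 + 1419.75 = 3388.25.
3478 > 3388.25 → outlier.
3976 > 3388.25 → outlier.
All remaining values lie within [-397.75, 3388.25].

3478, 3976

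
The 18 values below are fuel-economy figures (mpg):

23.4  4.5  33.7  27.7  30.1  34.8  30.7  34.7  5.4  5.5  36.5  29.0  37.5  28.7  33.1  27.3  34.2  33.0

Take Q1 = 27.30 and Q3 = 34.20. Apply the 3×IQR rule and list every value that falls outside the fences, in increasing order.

4.5, 5.4, 5.5

IQR = Q3 − Q1 = 34.20 − 27.30 = 6.90.
Lower fence = Q1 − 3·IQR = 27.30 − 20.70 = 6.60.
Upper fence = Q3 + 3·IQR = 34.20 + 20.70 = 54.90.
4.5 < 6.60 → outlier.
5.4 < 6.60 → outlier.
5.5 < 6.60 → outlier.
All remaining values lie within [6.60, 54.90].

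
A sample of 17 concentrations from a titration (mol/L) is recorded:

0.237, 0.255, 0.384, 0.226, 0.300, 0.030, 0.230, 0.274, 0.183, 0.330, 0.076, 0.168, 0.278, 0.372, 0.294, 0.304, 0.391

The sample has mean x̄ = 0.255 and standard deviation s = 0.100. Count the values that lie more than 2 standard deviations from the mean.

1

Cutoffs: x̄ ± 2s = [0.055, 0.455].
Outside the cutoffs: 0.030.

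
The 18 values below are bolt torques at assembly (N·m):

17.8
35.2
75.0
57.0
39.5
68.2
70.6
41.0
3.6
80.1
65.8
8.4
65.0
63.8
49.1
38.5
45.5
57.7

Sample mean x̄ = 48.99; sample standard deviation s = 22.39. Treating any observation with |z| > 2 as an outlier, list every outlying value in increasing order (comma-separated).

Cutoffs at x̄ ± 2s: 48.99 ± 2·22.39 = [4.21, 93.77].
3.6: z = -2.03, |z| > 2 → outlier.
Every other value lies within [4.21, 93.77].

3.6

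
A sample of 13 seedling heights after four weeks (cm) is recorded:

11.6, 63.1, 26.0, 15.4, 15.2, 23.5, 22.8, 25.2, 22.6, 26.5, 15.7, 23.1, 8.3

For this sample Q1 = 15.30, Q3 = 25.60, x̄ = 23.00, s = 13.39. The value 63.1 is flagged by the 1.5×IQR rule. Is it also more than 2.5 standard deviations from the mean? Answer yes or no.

z = (63.1 − 23.00) / 13.39 = 2.99.
|z| = 2.99 > 2.5.

yes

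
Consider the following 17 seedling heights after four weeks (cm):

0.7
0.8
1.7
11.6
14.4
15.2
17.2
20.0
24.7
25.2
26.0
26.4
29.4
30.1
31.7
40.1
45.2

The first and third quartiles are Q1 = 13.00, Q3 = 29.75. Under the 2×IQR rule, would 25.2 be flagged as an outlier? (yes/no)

no

IQR = Q3 − Q1 = 29.75 − 13.00 = 16.75.
Lower fence = Q1 − 2·IQR = 13.00 − 33.50 = -20.50.
Upper fence = Q3 + 2·IQR = 29.75 + 33.50 = 63.25.
25.2 lies within [-20.50, 63.25].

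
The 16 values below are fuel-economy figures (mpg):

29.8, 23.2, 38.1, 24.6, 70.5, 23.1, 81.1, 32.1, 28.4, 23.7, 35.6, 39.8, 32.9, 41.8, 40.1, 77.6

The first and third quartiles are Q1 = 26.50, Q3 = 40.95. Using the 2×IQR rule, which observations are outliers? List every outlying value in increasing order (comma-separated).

IQR = Q3 − Q1 = 40.95 − 26.50 = 14.45.
Lower fence = Q1 − 2·IQR = 26.50 − 28.90 = -2.40.
Upper fence = Q3 + 2·IQR = 40.95 + 28.90 = 69.85.
70.5 > 69.85 → outlier.
77.6 > 69.85 → outlier.
81.1 > 69.85 → outlier.
All remaining values lie within [-2.40, 69.85].

70.5, 77.6, 81.1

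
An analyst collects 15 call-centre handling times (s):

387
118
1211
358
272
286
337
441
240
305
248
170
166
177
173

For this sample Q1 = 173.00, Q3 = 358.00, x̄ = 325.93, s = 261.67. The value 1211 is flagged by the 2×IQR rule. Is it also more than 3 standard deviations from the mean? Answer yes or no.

yes

z = (1211 − 325.93) / 261.67 = 3.38.
|z| = 3.38 > 3.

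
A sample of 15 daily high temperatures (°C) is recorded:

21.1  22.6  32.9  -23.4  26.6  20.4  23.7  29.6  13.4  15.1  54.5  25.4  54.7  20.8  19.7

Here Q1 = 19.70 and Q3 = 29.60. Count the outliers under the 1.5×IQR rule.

IQR = 9.90; fences at 19.70 − 14.85 = 4.85 and 29.60 + 14.85 = 44.45.
Outside the cutoffs: -23.4, 54.5, 54.7.

3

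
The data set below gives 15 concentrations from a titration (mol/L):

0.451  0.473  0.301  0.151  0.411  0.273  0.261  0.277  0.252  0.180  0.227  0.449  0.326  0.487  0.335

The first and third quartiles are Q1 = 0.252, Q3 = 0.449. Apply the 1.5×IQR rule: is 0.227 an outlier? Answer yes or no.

no

IQR = Q3 − Q1 = 0.449 − 0.252 = 0.197.
Lower fence = Q1 − 1.5·IQR = 0.252 − 0.2955 = -0.0435.
Upper fence = Q3 + 1.5·IQR = 0.449 + 0.2955 = 0.7445.
0.227 lies within [-0.0435, 0.7445].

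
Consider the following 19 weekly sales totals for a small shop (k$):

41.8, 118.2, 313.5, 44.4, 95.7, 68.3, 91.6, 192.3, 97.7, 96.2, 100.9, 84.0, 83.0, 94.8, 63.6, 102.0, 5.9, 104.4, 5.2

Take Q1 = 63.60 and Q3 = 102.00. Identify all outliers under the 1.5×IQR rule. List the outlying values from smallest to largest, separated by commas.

5.2, 5.9, 192.3, 313.5

IQR = Q3 − Q1 = 102.00 − 63.60 = 38.40.
Lower fence = Q1 − 1.5·IQR = 63.60 − 57.60 = 6.00.
Upper fence = Q3 + 1.5·IQR = 102.00 + 57.60 = 159.60.
5.2 < 6.00 → outlier.
5.9 < 6.00 → outlier.
192.3 > 159.60 → outlier.
313.5 > 159.60 → outlier.
All remaining values lie within [6.00, 159.60].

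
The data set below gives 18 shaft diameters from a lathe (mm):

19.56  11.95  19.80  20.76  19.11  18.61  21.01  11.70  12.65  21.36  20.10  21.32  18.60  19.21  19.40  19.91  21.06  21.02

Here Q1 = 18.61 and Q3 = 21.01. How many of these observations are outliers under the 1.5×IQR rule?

IQR = 2.40; fences at 18.61 − 3.60 = 15.01 and 21.01 + 3.60 = 24.61.
Outside the cutoffs: 11.70, 11.95, 12.65.

3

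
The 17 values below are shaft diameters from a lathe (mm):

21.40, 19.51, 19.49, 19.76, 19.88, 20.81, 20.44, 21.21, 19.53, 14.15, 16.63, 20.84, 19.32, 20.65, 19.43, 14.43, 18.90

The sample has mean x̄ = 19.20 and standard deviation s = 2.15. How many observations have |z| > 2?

Cutoffs: x̄ ± 2s = [14.90, 23.50].
Outside the cutoffs: 14.15, 14.43.

2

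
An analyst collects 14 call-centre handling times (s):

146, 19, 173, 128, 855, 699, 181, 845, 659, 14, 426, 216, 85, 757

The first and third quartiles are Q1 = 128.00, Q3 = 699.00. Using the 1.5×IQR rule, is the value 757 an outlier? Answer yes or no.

no

IQR = Q3 − Q1 = 699.00 − 128.00 = 571.00.
Lower fence = Q1 − 1.5·IQR = 128.00 − 856.50 = -728.50.
Upper fence = Q3 + 1.5·IQR = 699.00 + 856.50 = 1555.50.
757 lies within [-728.50, 1555.50].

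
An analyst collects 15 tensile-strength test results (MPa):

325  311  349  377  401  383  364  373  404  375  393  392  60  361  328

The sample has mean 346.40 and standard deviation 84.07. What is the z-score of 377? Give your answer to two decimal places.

0.36

z = (377 − 346.40) / 84.07 = 0.36.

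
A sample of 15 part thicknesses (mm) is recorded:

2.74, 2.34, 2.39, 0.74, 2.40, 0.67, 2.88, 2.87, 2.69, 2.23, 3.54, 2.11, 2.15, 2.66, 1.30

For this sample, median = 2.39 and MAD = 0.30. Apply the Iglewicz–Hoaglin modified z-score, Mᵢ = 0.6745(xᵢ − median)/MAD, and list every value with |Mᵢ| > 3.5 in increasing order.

0.67, 0.74

|Mᵢ| > 3.5 ⇔ |xᵢ − 2.39| > 3.5·0.30/0.6745 = 1.56.
So outliers lie outside [0.83, 3.95].
0.67: M = -3.87 → outlier.
0.74: M = -3.71 → outlier.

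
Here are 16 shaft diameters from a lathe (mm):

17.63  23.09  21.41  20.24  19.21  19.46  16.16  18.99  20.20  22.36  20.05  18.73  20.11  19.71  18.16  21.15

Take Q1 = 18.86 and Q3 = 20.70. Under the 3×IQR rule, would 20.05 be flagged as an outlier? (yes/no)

no

IQR = Q3 − Q1 = 20.70 − 18.86 = 1.84.
Lower fence = Q1 − 3·IQR = 18.86 − 5.52 = 13.34.
Upper fence = Q3 + 3·IQR = 20.70 + 5.52 = 26.22.
20.05 lies within [13.34, 26.22].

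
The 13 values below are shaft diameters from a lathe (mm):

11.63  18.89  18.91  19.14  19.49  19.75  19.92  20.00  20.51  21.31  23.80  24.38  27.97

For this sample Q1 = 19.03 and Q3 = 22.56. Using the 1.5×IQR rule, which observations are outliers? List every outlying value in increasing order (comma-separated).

11.63, 27.97

IQR = Q3 − Q1 = 22.56 − 19.03 = 3.53.
Lower fence = Q1 − 1.5·IQR = 19.03 − 5.295 = 13.735.
Upper fence = Q3 + 1.5·IQR = 22.56 + 5.295 = 27.855.
11.63 < 13.735 → outlier.
27.97 > 27.855 → outlier.
All remaining values lie within [13.735, 27.855].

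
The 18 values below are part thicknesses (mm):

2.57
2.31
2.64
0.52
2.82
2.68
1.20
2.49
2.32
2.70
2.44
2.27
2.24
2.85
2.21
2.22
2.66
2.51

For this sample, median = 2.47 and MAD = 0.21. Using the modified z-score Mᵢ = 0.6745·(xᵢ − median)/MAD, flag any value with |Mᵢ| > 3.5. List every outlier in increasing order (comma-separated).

0.52, 1.20

|Mᵢ| > 3.5 ⇔ |xᵢ − 2.47| > 3.5·0.21/0.6745 = 1.09.
So outliers lie outside [1.38, 3.56].
0.52: M = -6.26 → outlier.
1.20: M = -4.08 → outlier.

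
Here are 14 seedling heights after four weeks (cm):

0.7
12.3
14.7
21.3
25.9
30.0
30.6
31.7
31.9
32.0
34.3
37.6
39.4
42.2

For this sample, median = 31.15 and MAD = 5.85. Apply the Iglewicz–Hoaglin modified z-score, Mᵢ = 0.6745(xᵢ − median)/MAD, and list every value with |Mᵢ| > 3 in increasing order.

|Mᵢ| > 3 ⇔ |xᵢ − 31.15| > 3·5.85/0.6745 = 26.02.
So outliers lie outside [5.13, 57.17].
0.7: M = -3.51 → outlier.

0.7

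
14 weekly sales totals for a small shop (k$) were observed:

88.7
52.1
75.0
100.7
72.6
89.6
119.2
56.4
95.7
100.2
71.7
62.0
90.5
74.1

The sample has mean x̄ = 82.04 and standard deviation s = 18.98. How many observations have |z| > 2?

Cutoffs: x̄ ± 2s = [44.08, 120.00].
Every value lies within the cutoffs.

0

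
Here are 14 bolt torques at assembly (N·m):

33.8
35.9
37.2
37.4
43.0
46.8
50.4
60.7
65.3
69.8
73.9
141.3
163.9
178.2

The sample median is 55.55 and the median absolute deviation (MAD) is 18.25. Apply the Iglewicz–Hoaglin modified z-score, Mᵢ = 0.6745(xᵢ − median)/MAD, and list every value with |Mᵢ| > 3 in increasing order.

|Mᵢ| > 3 ⇔ |xᵢ − 55.55| > 3·18.25/0.6745 = 81.17.
So outliers lie outside [-25.62, 136.72].
141.3: M = 3.17 → outlier.
163.9: M = 4.00 → outlier.
178.2: M = 4.53 → outlier.

141.3, 163.9, 178.2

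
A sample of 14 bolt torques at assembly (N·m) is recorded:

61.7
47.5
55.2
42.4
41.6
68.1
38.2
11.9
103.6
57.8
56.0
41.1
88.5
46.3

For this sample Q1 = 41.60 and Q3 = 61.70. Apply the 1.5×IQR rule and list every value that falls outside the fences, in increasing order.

103.6

IQR = Q3 − Q1 = 61.70 − 41.60 = 20.10.
Lower fence = Q1 − 1.5·IQR = 41.60 − 30.15 = 11.45.
Upper fence = Q3 + 1.5·IQR = 61.70 + 30.15 = 91.85.
103.6 > 91.85 → outlier.
All remaining values lie within [11.45, 91.85].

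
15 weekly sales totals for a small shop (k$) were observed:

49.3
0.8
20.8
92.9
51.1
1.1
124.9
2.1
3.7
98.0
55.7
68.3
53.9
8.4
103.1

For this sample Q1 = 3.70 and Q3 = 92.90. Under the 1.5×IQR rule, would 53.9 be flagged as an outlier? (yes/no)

IQR = Q3 − Q1 = 92.90 − 3.70 = 89.20.
Lower fence = Q1 − 1.5·IQR = 3.70 − 133.80 = -130.10.
Upper fence = Q3 + 1.5·IQR = 92.90 + 133.80 = 226.70.
53.9 lies within [-130.10, 226.70].

no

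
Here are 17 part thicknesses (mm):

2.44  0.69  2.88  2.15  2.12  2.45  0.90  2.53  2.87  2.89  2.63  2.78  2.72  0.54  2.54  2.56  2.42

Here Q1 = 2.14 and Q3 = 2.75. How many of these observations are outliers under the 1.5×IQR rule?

3

IQR = 0.61; fences at 2.14 − 0.915 = 1.225 and 2.75 + 0.915 = 3.665.
Outside the cutoffs: 0.54, 0.69, 0.90.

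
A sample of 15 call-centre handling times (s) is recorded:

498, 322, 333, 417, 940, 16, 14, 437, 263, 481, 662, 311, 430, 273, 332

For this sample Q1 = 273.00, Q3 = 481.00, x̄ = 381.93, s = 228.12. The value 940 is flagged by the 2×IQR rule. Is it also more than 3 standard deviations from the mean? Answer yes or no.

no

z = (940 − 381.93) / 228.12 = 2.45.
|z| = 2.45 ≤ 3.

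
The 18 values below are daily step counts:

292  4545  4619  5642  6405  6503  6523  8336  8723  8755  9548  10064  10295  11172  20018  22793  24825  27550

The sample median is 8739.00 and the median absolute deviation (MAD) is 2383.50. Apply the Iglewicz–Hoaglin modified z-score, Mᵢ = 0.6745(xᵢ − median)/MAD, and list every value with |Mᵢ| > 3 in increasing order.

|Mᵢ| > 3 ⇔ |xᵢ − 8739.00| > 3·2383.50/0.6745 = 10601.19.
So outliers lie outside [-1862.19, 19340.19].
20018: M = 3.19 → outlier.
22793: M = 3.98 → outlier.
24825: M = 4.55 → outlier.
27550: M = 5.32 → outlier.

20018, 22793, 24825, 27550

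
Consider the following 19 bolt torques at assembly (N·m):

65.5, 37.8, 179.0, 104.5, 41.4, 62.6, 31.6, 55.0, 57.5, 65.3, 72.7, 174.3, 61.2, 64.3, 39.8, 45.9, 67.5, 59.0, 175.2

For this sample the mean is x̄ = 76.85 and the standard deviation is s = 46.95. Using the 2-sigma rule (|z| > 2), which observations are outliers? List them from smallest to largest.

Cutoffs at x̄ ± 2s: 76.85 ± 2·46.95 = [-17.05, 170.75].
174.3: z = 2.08, |z| > 2 → outlier.
175.2: z = 2.09, |z| > 2 → outlier.
179.0: z = 2.18, |z| > 2 → outlier.
Every other value lies within [-17.05, 170.75].

174.3, 175.2, 179.0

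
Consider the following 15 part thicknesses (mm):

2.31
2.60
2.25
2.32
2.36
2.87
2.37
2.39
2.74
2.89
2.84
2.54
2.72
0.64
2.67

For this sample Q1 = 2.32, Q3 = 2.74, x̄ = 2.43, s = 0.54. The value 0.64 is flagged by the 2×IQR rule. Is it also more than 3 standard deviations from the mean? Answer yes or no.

z = (0.64 − 2.43) / 0.54 = -3.31.
|z| = 3.31 > 3.

yes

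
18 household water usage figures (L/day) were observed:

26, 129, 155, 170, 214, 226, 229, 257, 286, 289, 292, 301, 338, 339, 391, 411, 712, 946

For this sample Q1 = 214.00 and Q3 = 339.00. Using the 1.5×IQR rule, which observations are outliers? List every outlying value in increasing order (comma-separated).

IQR = Q3 − Q1 = 339.00 − 214.00 = 125.00.
Lower fence = Q1 − 1.5·IQR = 214.00 − 187.50 = 26.50.
Upper fence = Q3 + 1.5·IQR = 339.00 + 187.50 = 526.50.
26 < 26.50 → outlier.
712 > 526.50 → outlier.
946 > 526.50 → outlier.
All remaining values lie within [26.50, 526.50].

26, 712, 946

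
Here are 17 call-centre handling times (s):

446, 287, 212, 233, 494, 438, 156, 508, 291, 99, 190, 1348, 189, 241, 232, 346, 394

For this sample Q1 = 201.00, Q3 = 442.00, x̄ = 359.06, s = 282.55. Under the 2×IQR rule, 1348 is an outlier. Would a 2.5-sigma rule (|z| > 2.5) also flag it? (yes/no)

yes

z = (1348 − 359.06) / 282.55 = 3.50.
|z| = 3.50 > 2.5.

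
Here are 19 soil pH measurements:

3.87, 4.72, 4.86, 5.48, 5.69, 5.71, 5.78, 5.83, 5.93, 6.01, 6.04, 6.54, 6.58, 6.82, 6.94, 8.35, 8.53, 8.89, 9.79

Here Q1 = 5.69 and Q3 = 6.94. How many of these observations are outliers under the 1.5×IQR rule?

IQR = 1.25; fences at 5.69 − 1.875 = 3.815 and 6.94 + 1.875 = 8.815.
Outside the cutoffs: 8.89, 9.79.

2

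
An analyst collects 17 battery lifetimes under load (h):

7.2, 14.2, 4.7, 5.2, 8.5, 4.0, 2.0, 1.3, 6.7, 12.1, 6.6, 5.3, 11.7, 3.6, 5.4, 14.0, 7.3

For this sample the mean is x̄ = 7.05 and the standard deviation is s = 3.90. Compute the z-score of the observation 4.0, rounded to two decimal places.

-0.78

z = (4.0 − 7.05) / 3.90 = -0.78.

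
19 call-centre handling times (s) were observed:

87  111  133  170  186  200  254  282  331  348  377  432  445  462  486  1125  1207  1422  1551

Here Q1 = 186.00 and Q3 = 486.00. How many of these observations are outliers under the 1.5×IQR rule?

IQR = 300.00; fences at 186.00 − 450.00 = -264.00 and 486.00 + 450.00 = 936.00.
Outside the cutoffs: 1125, 1207, 1422, 1551.

4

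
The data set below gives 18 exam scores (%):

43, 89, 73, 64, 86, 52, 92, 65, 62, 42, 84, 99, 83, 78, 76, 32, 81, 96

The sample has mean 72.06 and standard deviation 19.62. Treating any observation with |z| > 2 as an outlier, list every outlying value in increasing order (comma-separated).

32

Cutoffs at x̄ ± 2s: 72.06 ± 2·19.62 = [32.82, 111.30].
32: z = -2.04, |z| > 2 → outlier.
Every other value lies within [32.82, 111.30].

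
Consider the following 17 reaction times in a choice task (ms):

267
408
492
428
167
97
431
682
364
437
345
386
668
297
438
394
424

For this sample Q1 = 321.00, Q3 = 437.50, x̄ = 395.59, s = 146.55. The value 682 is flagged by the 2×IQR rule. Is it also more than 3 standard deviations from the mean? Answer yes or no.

z = (682 − 395.59) / 146.55 = 1.95.
|z| = 1.95 ≤ 3.

no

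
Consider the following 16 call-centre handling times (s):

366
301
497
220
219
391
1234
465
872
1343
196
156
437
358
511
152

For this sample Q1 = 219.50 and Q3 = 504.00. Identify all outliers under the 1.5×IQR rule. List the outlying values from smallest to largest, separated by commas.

1234, 1343

IQR = Q3 − Q1 = 504.00 − 219.50 = 284.50.
Lower fence = Q1 − 1.5·IQR = 219.50 − 426.75 = -207.25.
Upper fence = Q3 + 1.5·IQR = 504.00 + 426.75 = 930.75.
1234 > 930.75 → outlier.
1343 > 930.75 → outlier.
All remaining values lie within [-207.25, 930.75].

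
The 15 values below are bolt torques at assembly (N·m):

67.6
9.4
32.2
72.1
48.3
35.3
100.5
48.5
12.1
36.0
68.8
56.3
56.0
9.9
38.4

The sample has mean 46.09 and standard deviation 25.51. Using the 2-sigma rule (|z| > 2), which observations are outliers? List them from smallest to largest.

100.5

Cutoffs at x̄ ± 2s: 46.09 ± 2·25.51 = [-4.93, 97.11].
100.5: z = 2.13, |z| > 2 → outlier.
Every other value lies within [-4.93, 97.11].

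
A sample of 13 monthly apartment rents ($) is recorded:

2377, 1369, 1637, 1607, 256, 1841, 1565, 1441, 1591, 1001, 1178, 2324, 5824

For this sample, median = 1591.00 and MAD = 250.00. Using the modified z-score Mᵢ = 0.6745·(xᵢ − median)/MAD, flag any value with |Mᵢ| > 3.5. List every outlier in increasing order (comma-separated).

|Mᵢ| > 3.5 ⇔ |xᵢ − 1591.00| > 3.5·250.00/0.6745 = 1297.26.
So outliers lie outside [293.74, 2888.26].
256: M = -3.60 → outlier.
5824: M = 11.42 → outlier.

256, 5824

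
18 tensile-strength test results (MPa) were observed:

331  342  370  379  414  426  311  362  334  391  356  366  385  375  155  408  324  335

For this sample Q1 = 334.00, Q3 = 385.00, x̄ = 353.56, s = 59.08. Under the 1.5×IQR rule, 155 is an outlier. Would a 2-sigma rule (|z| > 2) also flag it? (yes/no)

yes

z = (155 − 353.56) / 59.08 = -3.36.
|z| = 3.36 > 2.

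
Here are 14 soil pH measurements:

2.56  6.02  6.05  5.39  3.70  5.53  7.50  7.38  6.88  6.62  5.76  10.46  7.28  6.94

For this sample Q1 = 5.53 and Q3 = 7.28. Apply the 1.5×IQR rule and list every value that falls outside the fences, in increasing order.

2.56, 10.46

IQR = Q3 − Q1 = 7.28 − 5.53 = 1.75.
Lower fence = Q1 − 1.5·IQR = 5.53 − 2.625 = 2.905.
Upper fence = Q3 + 1.5·IQR = 7.28 + 2.625 = 9.905.
2.56 < 2.905 → outlier.
10.46 > 9.905 → outlier.
All remaining values lie within [2.905, 9.905].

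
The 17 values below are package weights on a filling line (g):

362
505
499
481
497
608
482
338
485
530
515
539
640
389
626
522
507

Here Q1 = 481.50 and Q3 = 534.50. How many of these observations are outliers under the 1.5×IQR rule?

IQR = 53.00; fences at 481.50 − 79.50 = 402.00 and 534.50 + 79.50 = 614.00.
Outside the cutoffs: 338, 362, 389, 626, 640.

5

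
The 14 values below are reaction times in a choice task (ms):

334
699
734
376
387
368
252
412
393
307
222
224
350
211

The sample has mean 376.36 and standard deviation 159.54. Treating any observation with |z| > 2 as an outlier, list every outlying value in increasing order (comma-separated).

699, 734

Cutoffs at x̄ ± 2s: 376.36 ± 2·159.54 = [57.28, 695.44].
699: z = 2.02, |z| > 2 → outlier.
734: z = 2.24, |z| > 2 → outlier.
Every other value lies within [57.28, 695.44].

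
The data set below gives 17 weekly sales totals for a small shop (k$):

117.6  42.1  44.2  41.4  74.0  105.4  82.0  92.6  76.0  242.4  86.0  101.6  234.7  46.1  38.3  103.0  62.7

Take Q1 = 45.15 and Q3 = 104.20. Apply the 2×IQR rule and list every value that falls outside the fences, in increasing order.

IQR = Q3 − Q1 = 104.20 − 45.15 = 59.05.
Lower fence = Q1 − 2·IQR = 45.15 − 118.10 = -72.95.
Upper fence = Q3 + 2·IQR = 104.20 + 118.10 = 222.30.
234.7 > 222.30 → outlier.
242.4 > 222.30 → outlier.
All remaining values lie within [-72.95, 222.30].

234.7, 242.4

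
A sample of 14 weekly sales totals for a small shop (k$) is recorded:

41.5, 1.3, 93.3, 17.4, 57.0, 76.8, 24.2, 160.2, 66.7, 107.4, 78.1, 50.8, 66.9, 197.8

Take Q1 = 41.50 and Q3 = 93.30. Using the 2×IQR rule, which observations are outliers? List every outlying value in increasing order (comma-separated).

IQR = Q3 − Q1 = 93.30 − 41.50 = 51.80.
Lower fence = Q1 − 2·IQR = 41.50 − 103.60 = -62.10.
Upper fence = Q3 + 2·IQR = 93.30 + 103.60 = 196.90.
197.8 > 196.90 → outlier.
All remaining values lie within [-62.10, 196.90].

197.8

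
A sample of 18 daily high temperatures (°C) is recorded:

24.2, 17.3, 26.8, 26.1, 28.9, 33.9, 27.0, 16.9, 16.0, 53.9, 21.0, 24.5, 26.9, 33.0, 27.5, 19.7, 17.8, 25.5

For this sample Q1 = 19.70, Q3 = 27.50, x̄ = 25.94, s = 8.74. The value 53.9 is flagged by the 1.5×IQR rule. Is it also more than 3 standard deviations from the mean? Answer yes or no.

yes

z = (53.9 − 25.94) / 8.74 = 3.20.
|z| = 3.20 > 3.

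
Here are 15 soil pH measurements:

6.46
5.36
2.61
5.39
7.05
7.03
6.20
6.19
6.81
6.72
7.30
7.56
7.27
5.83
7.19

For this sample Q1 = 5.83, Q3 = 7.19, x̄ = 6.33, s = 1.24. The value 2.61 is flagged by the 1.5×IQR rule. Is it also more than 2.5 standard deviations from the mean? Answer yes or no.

yes

z = (2.61 − 6.33) / 1.24 = -3.00.
|z| = 3.00 > 2.5.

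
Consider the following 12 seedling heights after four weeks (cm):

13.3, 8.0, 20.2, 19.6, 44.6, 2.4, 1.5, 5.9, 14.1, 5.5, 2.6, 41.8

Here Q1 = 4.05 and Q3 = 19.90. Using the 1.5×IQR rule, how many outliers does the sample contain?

1

IQR = 15.85; fences at 4.05 − 23.775 = -19.725 and 19.90 + 23.775 = 43.675.
Outside the cutoffs: 44.6.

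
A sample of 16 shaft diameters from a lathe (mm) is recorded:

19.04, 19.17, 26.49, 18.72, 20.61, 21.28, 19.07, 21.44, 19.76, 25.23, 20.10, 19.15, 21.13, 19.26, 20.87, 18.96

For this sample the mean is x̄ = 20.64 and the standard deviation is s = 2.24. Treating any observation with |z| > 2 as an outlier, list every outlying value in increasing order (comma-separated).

Cutoffs at x̄ ± 2s: 20.64 ± 2·2.24 = [16.16, 25.12].
25.23: z = 2.05, |z| > 2 → outlier.
26.49: z = 2.61, |z| > 2 → outlier.
Every other value lies within [16.16, 25.12].

25.23, 26.49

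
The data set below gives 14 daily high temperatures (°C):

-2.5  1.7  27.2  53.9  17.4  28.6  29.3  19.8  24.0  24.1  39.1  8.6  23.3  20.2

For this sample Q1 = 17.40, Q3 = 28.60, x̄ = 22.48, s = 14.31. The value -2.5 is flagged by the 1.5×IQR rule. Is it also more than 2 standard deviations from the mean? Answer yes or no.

no

z = (-2.5 − 22.48) / 14.31 = -1.75.
|z| = 1.75 ≤ 2.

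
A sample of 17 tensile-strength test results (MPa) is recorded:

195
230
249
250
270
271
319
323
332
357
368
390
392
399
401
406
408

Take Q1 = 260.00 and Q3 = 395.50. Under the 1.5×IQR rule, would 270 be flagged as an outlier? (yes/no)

no

IQR = Q3 − Q1 = 395.50 − 260.00 = 135.50.
Lower fence = Q1 − 1.5·IQR = 260.00 − 203.25 = 56.75.
Upper fence = Q3 + 1.5·IQR = 395.50 + 203.25 = 598.75.
270 lies within [56.75, 598.75].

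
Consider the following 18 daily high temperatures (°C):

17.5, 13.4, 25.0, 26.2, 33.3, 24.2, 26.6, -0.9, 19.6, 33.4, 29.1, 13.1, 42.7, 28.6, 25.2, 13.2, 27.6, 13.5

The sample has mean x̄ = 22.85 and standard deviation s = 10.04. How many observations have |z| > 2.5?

Cutoffs: x̄ ± 2.5s = [-2.25, 47.95].
Every value lies within the cutoffs.

0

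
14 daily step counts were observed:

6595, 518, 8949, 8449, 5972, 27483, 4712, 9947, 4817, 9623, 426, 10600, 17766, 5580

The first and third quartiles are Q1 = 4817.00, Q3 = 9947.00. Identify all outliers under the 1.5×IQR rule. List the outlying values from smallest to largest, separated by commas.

17766, 27483

IQR = Q3 − Q1 = 9947.00 − 4817.00 = 5130.00.
Lower fence = Q1 − 1.5·IQR = 4817.00 − 7695.00 = -2878.00.
Upper fence = Q3 + 1.5·IQR = 9947.00 + 7695.00 = 17642.00.
17766 > 17642.00 → outlier.
27483 > 17642.00 → outlier.
All remaining values lie within [-2878.00, 17642.00].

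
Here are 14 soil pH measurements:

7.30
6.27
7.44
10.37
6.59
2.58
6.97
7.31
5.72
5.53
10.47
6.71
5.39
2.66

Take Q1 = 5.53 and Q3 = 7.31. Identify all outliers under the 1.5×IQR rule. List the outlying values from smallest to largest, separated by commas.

2.58, 2.66, 10.37, 10.47

IQR = Q3 − Q1 = 7.31 − 5.53 = 1.78.
Lower fence = Q1 − 1.5·IQR = 5.53 − 2.67 = 2.86.
Upper fence = Q3 + 1.5·IQR = 7.31 + 2.67 = 9.98.
2.58 < 2.86 → outlier.
2.66 < 2.86 → outlier.
10.37 > 9.98 → outlier.
10.47 > 9.98 → outlier.
All remaining values lie within [2.86, 9.98].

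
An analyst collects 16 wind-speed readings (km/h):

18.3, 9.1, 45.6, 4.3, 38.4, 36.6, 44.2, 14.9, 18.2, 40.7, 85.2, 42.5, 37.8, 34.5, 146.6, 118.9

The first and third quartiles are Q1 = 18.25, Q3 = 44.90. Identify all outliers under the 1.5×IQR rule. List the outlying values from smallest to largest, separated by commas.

85.2, 118.9, 146.6

IQR = Q3 − Q1 = 44.90 − 18.25 = 26.65.
Lower fence = Q1 − 1.5·IQR = 18.25 − 39.975 = -21.725.
Upper fence = Q3 + 1.5·IQR = 44.90 + 39.975 = 84.875.
85.2 > 84.875 → outlier.
118.9 > 84.875 → outlier.
146.6 > 84.875 → outlier.
All remaining values lie within [-21.725, 84.875].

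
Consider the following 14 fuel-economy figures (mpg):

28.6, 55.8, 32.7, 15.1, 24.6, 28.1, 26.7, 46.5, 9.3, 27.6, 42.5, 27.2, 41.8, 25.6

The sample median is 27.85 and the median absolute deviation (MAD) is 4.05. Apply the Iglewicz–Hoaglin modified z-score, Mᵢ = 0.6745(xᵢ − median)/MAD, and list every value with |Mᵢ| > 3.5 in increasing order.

55.8

|Mᵢ| > 3.5 ⇔ |xᵢ − 27.85| > 3.5·4.05/0.6745 = 21.02.
So outliers lie outside [6.83, 48.87].
55.8: M = 4.65 → outlier.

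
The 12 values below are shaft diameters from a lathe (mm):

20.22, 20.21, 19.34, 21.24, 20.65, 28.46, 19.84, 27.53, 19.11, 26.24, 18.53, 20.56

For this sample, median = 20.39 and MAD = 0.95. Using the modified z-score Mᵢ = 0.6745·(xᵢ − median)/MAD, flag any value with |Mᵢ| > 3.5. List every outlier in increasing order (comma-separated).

26.24, 27.53, 28.46

|Mᵢ| > 3.5 ⇔ |xᵢ − 20.39| > 3.5·0.95/0.6745 = 4.93.
So outliers lie outside [15.46, 25.32].
26.24: M = 4.15 → outlier.
27.53: M = 5.07 → outlier.
28.46: M = 5.73 → outlier.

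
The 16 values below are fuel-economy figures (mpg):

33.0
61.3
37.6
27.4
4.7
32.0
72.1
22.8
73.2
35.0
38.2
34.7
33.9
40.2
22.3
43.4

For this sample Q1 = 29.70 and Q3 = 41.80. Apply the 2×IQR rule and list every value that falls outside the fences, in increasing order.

4.7, 72.1, 73.2

IQR = Q3 − Q1 = 41.80 − 29.70 = 12.10.
Lower fence = Q1 − 2·IQR = 29.70 − 24.20 = 5.50.
Upper fence = Q3 + 2·IQR = 41.80 + 24.20 = 66.00.
4.7 < 5.50 → outlier.
72.1 > 66.00 → outlier.
73.2 > 66.00 → outlier.
All remaining values lie within [5.50, 66.00].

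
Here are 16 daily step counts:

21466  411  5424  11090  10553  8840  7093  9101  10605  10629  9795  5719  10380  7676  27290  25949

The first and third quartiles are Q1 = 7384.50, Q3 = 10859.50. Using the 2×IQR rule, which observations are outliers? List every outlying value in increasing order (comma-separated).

411, 21466, 25949, 27290

IQR = Q3 − Q1 = 10859.50 − 7384.50 = 3475.00.
Lower fence = Q1 − 2·IQR = 7384.50 − 6950.00 = 434.50.
Upper fence = Q3 + 2·IQR = 10859.50 + 6950.00 = 17809.50.
411 < 434.50 → outlier.
21466 > 17809.50 → outlier.
25949 > 17809.50 → outlier.
27290 > 17809.50 → outlier.
All remaining values lie within [434.50, 17809.50].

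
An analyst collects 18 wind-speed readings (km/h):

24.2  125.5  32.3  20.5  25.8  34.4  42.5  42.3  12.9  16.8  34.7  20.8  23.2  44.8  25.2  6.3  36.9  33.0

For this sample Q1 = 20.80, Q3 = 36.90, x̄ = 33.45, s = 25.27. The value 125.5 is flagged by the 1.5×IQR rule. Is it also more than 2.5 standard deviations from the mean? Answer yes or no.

z = (125.5 − 33.45) / 25.27 = 3.64.
|z| = 3.64 > 2.5.

yes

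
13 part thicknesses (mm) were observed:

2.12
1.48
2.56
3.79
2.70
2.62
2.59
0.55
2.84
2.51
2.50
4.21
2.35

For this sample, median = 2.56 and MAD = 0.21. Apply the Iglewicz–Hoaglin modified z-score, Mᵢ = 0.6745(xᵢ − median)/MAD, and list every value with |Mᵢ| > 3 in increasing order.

0.55, 1.48, 3.79, 4.21

|Mᵢ| > 3 ⇔ |xᵢ − 2.56| > 3·0.21/0.6745 = 0.93.
So outliers lie outside [1.63, 3.49].
0.55: M = -6.46 → outlier.
1.48: M = -3.47 → outlier.
3.79: M = 3.95 → outlier.
4.21: M = 5.30 → outlier.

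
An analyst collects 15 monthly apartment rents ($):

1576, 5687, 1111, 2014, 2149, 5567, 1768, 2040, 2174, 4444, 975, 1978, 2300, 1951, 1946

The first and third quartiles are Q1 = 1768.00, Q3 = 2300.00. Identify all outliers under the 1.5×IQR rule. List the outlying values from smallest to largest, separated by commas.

IQR = Q3 − Q1 = 2300.00 − 1768.00 = 532.00.
Lower fence = Q1 − 1.5·IQR = 1768.00 − 798.00 = 970.00.
Upper fence = Q3 + 1.5·IQR = 2300.00 + 798.00 = 3098.00.
4444 > 3098.00 → outlier.
5567 > 3098.00 → outlier.
5687 > 3098.00 → outlier.
All remaining values lie within [970.00, 3098.00].

4444, 5567, 5687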